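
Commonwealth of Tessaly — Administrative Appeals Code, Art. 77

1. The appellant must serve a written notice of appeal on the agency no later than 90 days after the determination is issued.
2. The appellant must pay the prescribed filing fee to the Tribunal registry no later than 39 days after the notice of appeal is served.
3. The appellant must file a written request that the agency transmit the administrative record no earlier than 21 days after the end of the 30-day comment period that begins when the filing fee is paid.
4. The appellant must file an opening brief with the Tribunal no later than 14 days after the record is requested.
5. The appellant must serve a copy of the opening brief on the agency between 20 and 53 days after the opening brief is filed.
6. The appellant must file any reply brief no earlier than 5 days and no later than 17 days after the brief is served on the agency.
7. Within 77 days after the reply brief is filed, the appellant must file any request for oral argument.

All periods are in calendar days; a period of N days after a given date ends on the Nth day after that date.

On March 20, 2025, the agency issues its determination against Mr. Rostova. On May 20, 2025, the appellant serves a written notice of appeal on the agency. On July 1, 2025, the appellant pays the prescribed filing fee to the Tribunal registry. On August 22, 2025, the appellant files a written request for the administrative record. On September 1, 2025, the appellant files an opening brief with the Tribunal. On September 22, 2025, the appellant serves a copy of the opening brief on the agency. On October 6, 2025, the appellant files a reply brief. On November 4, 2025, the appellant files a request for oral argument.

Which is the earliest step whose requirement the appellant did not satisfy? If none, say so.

Step 2

(1) due by March 20, 2025 + 90 days = June 18, 2025; completed May 20, 2025, before the deadline.
(2) due by May 20, 2025 + 39 days = June 28, 2025; July 1, 2025 misses that deadline by 3 days.
No need to go further; step 2 was not satisfied.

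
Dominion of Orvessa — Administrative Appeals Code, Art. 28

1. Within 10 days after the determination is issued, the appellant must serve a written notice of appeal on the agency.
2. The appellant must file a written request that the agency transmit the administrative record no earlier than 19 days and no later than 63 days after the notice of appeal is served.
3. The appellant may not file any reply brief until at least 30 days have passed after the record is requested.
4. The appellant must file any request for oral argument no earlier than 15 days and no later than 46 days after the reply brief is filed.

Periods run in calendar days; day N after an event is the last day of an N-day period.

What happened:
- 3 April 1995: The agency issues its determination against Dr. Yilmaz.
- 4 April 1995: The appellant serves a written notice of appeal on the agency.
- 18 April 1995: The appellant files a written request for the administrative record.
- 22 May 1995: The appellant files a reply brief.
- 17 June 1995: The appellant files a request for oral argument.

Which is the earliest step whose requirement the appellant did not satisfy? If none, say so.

Step 2

Step 1: 10 days after 3 April 1995 (when the determination is issued) is 13 April 1995; 4 April 1995 is within that limit.
Step 2: the window is 19–63 days after 4 April 1995 (when the notice of appeal is served), so 23 April 1995 through 6 June 1995; 18 April 1995 is 5 days too early.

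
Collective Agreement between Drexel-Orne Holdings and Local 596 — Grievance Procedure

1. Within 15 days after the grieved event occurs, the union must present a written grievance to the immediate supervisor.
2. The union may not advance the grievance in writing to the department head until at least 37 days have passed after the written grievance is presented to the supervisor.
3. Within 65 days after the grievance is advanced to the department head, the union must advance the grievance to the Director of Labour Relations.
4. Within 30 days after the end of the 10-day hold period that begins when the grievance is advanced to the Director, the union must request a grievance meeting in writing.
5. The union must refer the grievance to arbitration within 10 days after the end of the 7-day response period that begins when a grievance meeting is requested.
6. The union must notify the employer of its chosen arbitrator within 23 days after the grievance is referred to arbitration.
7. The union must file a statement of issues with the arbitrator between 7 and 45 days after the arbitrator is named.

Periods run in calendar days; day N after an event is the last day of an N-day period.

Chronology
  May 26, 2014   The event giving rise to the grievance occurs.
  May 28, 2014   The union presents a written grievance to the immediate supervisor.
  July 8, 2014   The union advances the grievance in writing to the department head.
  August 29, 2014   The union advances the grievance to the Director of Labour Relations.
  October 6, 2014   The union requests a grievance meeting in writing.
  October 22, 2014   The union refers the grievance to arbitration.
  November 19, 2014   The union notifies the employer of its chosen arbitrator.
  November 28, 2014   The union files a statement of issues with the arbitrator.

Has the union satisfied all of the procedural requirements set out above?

Step 1 — counting 15 days from May 26, 2014 (when the grieved event occurs) gives a deadline of June 10, 2014; completed May 28, 2014, before the deadline.
Step 2 — must wait 37 days from May 28, 2014 (when the written grievance is presented to the supervisor), so not before July 4, 2014; July 8, 2014 is on or after that date.
Step 3 — counting 65 days from July 8, 2014 (when the grievance is advanced to the department head) gives a deadline of September 11, 2014; done August 29, 2014 — timely.
Step 4 — counting 30 days from September 8, 2014 (end of the 10-day hold period, which began when the grievance is advanced to the Director on August 29, 2014) gives a deadline of October 8, 2014; October 6, 2014 is within that limit.
Step 5 — counting 10 days from October 13, 2014 (end of the 7-day response period, which began when a grievance meeting is requested on October 6, 2014) gives a deadline of October 23, 2014; completed October 22, 2014, before the deadline.
Step 6 — counting 23 days from October 22, 2014 (when the grievance is referred to arbitration) gives a deadline of November 14, 2014; not done until November 19, 2014, 5 days after the deadline.
No need to go further; step 6 was not satisfied.

No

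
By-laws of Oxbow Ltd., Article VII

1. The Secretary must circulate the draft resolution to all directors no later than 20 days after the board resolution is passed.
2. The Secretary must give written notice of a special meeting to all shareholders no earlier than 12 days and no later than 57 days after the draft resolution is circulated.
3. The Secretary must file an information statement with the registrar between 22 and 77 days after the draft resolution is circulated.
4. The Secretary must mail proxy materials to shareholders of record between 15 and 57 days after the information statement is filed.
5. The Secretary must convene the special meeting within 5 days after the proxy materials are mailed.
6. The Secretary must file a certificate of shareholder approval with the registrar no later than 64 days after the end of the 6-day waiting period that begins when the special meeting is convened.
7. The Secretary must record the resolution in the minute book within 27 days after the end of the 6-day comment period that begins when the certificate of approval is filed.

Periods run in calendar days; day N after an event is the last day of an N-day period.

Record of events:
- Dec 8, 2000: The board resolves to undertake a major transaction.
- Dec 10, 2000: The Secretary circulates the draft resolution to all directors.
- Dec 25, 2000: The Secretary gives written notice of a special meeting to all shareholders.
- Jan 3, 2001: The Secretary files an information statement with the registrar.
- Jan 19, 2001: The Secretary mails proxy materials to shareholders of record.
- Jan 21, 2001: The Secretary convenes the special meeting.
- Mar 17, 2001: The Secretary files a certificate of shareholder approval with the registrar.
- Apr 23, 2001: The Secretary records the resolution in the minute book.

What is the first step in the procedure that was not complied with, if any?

Step 1: 20 days after Dec 8, 2000 (when the board resolution is passed) is Dec 28, 2000; completed Dec 10, 2000, before the deadline.
Step 2: the window is 12–57 days after Dec 10, 2000 (when the draft resolution is circulated), so Dec 22, 2000 through Feb 5, 2001; Dec 25, 2000 falls inside that range.
Step 3: the window is 22–77 days after Dec 10, 2000 (when the draft resolution is circulated), so Jan 1, 2001 through Feb 25, 2001; Jan 3, 2001 falls inside that range.
Step 4: the window is 15–57 days after Jan 3, 2001 (when the information statement is filed), so Jan 18, 2001 through Mar 1, 2001; done Jan 19, 2001 — within the window.
Step 5: 5 days after Jan 19, 2001 (when the proxy materials are mailed) is Jan 24, 2001; done Jan 21, 2001 — timely.
Step 6: 64 days after Jan 27, 2001 (end of the 6-day waiting period, which began when the special meeting is convened on Jan 21, 2001) is Apr 1, 2001; done Mar 17, 2001 — timely.
Step 7: 27 days after Mar 23, 2001 (end of the 6-day comment period, which began when the certificate of approval is filed on Mar 17, 2001) is Apr 19, 2001; Apr 23, 2001 misses that deadline by 4 days.
The procedure was therefore not followed at step 7.

Step 7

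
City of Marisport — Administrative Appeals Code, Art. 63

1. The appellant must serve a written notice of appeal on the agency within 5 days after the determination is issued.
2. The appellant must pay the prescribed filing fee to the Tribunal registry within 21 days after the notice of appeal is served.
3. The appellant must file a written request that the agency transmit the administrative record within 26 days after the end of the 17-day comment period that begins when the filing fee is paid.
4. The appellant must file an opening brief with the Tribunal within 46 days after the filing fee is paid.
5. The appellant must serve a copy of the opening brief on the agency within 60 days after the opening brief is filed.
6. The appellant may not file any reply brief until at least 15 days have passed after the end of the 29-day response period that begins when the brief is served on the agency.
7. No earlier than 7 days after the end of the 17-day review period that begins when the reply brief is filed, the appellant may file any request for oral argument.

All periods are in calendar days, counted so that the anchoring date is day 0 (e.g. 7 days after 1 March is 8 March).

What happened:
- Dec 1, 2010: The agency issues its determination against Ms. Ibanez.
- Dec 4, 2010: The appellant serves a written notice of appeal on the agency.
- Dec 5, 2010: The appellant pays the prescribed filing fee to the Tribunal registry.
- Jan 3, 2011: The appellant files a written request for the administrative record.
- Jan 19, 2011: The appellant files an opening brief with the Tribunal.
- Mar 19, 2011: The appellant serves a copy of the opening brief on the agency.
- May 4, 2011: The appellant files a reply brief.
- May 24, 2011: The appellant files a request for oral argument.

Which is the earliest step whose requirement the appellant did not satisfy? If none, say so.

(1) due by Dec 1, 2010 + 5 days = Dec 6, 2010; completed Dec 4, 2010, before the deadline.
(2) due by Dec 4, 2010 + 21 days = Dec 25, 2010; completed Dec 5, 2010, before the deadline.
(3) due by Dec 22, 2010 + 26 days = Jan 17, 2011; completed Jan 3, 2011, before the deadline.
(4) due by Dec 5, 2010 + 46 days = Jan 20, 2011; done Jan 19, 2011 — timely.
(5) due by Jan 19, 2011 + 60 days = Mar 20, 2011; done Mar 19, 2011 — timely.
(6) permitted from Apr 17, 2011 + 15 days = May 2, 2011 onward; May 4, 2011 is on or after that date.
(7) permitted from May 21, 2011 + 7 days = May 28, 2011 onward; acted on May 24, 2011, 4 days prematurely.

Step 7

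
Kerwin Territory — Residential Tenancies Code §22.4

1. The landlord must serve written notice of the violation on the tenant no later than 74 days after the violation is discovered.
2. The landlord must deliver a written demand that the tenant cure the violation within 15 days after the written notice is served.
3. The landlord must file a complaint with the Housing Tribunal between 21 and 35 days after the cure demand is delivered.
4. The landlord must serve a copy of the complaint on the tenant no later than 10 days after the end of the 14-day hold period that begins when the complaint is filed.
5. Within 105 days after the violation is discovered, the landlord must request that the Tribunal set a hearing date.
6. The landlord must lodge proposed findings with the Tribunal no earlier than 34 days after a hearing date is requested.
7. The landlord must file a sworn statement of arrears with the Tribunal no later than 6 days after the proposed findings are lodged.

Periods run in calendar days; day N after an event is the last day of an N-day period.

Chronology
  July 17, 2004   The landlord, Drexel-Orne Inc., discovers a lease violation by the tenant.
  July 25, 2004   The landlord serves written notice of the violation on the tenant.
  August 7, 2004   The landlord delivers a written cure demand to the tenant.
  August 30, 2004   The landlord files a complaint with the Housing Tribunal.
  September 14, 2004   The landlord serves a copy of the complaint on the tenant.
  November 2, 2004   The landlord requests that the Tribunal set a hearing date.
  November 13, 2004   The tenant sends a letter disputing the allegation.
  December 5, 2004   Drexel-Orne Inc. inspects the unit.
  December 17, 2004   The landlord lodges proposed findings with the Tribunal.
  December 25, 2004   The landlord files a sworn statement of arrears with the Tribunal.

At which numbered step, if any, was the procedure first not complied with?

Step 1 — counting 74 days from July 17, 2004 (when the violation is discovered) gives a deadline of September 29, 2004; completed July 25, 2004, before the deadline.
Step 2 — counting 15 days from July 25, 2004 (when the written notice is served) gives a deadline of August 9, 2004; August 7, 2004 is within that limit.
Step 3 — 21 and 35 days from August 7, 2004 (when the cure demand is delivered) are August 28, 2004 and September 11, 2004 respectively; done August 30, 2004, which is between those dates.
Step 4 — counting 10 days from September 13, 2004 (end of the 14-day hold period, which began when the complaint is filed on August 30, 2004) gives a deadline of September 23, 2004; September 14, 2004 is within that limit.
Step 5 — counting 105 days from July 17, 2004 (when the violation is discovered) gives a deadline of October 30, 2004; not done until November 2, 2004, 3 days after the deadline.
The procedure was therefore not followed at step 5.

Step 5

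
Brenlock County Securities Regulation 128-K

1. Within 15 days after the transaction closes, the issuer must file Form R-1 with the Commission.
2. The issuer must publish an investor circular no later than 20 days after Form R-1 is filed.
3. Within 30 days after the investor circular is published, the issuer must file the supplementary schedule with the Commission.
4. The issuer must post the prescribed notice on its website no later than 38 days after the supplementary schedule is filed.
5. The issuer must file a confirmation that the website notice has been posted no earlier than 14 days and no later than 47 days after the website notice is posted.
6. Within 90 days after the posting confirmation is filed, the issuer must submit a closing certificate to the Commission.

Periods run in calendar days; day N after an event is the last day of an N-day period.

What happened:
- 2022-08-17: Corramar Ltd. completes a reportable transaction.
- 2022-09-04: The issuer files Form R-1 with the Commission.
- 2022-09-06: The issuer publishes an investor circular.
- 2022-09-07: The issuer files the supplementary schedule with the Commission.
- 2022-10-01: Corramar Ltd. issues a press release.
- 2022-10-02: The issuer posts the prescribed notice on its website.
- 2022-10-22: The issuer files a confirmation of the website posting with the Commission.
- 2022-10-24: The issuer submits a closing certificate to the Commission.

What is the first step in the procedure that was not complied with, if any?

Step 1

Step 1 — counting 15 days from 2022-08-17 (when the transaction closes) gives a deadline of 2022-09-01; not done until 2022-09-04, 3 days after the deadline.
No need to go further; step 1 was not satisfied.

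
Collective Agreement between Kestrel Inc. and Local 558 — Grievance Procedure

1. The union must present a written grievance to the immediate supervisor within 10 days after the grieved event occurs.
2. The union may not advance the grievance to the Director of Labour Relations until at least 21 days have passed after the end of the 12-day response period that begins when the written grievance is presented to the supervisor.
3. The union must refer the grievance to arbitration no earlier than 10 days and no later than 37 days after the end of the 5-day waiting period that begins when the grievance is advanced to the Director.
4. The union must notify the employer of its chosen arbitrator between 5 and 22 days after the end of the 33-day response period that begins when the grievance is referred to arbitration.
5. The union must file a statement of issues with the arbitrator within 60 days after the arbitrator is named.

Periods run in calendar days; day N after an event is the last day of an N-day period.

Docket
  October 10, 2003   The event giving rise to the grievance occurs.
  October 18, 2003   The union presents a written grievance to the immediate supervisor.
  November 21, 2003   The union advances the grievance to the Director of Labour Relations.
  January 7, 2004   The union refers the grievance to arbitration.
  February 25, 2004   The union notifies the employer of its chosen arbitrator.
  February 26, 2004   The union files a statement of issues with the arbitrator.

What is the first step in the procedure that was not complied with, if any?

Step 3

Step 1 — counting 10 days from October 10, 2003 (when the grieved event occurs) gives a deadline of October 20, 2003; October 18, 2003 is within that limit.
Step 2 — must wait 21 days from October 30, 2003 (end of the 12-day response period, which began when the written grievance is presented to the supervisor on October 18, 2003), so not before November 20, 2003; done November 21, 2003, after the minimum wait.
Step 3 — 10 and 37 days from November 26, 2003 (end of the 5-day waiting period, which began when the grievance is advanced to the Director on November 21, 2003) are December 6, 2003 and January 2, 2004 respectively; done January 7, 2004 — 5 days after the window closed.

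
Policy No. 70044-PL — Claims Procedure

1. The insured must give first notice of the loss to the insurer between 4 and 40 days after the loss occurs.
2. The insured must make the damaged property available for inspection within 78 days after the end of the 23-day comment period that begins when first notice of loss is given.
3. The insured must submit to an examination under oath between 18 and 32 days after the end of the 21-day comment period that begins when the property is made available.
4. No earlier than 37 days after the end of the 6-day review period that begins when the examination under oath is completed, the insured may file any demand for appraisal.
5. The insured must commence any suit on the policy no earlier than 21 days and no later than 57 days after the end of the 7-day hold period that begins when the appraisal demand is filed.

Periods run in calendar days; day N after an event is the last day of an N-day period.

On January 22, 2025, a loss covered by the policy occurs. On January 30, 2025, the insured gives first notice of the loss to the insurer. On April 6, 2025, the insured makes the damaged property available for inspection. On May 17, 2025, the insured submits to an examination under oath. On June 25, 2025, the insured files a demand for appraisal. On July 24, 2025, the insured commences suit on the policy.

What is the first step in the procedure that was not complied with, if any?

Step 4

Step 1: the window is 4–40 days after January 22, 2025 (when the loss occurs), so January 26, 2025 through March 3, 2025; done January 30, 2025, which is between those dates.
Step 2: 78 days after February 22, 2025 (end of the 23-day comment period, which began when first notice of loss is given on January 30, 2025) is May 11, 2025; completed April 6, 2025, before the deadline.
Step 3: the window is 18–32 days after April 27, 2025 (end of the 21-day comment period, which began when the property is made available on April 6, 2025), so May 15, 2025 through May 29, 2025; done May 17, 2025 — within the window.
Step 4: the earliest permitted date is 37 days after May 23, 2025 (end of the 6-day review period, which began when the examination under oath is completed on May 17, 2025), i.e. June 29, 2025; done June 25, 2025 — 4 days too early.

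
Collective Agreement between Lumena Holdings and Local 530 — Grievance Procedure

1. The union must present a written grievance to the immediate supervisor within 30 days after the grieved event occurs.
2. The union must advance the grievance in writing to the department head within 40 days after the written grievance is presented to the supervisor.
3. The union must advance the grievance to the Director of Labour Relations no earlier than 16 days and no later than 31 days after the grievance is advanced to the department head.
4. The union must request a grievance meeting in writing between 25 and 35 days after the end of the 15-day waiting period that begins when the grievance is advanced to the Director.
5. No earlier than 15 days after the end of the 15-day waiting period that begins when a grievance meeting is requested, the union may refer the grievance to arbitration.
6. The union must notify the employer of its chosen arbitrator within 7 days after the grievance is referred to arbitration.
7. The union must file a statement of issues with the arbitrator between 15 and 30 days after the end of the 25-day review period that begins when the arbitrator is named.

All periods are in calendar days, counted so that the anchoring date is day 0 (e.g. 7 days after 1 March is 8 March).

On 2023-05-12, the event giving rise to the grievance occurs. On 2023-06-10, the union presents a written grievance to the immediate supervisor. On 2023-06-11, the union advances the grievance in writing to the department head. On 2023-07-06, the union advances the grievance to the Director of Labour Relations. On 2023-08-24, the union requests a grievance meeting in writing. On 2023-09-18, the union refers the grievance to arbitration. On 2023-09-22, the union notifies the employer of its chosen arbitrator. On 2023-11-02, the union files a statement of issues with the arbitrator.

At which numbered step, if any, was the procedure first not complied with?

Step 5

Step 1 — counting 30 days from 2023-05-12 (when the grieved event occurs) gives a deadline of 2023-06-11; completed 2023-06-10, before the deadline.
Step 2 — counting 40 days from 2023-06-10 (when the written grievance is presented to the supervisor) gives a deadline of 2023-07-20; 2023-06-11 is within that limit.
Step 3 — 16 and 31 days from 2023-06-11 (when the grievance is advanced to the department head) are 2023-06-27 and 2023-07-12 respectively; done 2023-07-06 — within the window.
Step 4 — 25 and 35 days from 2023-07-21 (end of the 15-day waiting period, which began when the grievance is advanced to the Director on 2023-07-06) are 2023-08-15 and 2023-08-25 respectively; done 2023-08-24, which is between those dates.
Step 5 — must wait 15 days from 2023-09-08 (end of the 15-day waiting period, which began when a grievance meeting is requested on 2023-08-24), so not before 2023-09-23; acted on 2023-09-18, 5 days prematurely.
The procedure was therefore not followed at step 5.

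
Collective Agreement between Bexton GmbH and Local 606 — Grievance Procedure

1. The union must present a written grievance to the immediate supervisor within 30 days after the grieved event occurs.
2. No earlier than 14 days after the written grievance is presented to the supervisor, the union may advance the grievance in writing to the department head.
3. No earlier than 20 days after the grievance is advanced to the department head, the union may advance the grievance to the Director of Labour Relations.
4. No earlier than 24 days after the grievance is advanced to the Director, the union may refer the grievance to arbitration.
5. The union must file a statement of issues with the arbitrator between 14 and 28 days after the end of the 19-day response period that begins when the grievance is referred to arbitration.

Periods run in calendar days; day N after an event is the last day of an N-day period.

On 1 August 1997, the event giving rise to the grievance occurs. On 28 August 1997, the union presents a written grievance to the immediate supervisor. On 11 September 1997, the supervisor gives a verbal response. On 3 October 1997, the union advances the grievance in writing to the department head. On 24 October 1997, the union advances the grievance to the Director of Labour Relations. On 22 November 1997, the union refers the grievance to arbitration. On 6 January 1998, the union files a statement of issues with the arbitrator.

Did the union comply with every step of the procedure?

(1) due by 1 August 1997 + 30 days = 31 August 1997; 28 August 1997 is within that limit.
(2) permitted from 28 August 1997 + 14 days = 11 September 1997 onward; 3 October 1997 is on or after that date.
(3) permitted from 3 October 1997 + 20 days = 23 October 1997 onward; 24 October 1997 is on or after that date.
(4) permitted from 24 October 1997 + 24 days = 17 November 1997 onward; 22 November 1997 is on or after that date.
(5) the permitted window runs from 11 December 1997 + 14 = 25 December 1997 to 11 December 1997 + 28 = 8 January 1998; done 6 January 1998, which is between those dates.

Yes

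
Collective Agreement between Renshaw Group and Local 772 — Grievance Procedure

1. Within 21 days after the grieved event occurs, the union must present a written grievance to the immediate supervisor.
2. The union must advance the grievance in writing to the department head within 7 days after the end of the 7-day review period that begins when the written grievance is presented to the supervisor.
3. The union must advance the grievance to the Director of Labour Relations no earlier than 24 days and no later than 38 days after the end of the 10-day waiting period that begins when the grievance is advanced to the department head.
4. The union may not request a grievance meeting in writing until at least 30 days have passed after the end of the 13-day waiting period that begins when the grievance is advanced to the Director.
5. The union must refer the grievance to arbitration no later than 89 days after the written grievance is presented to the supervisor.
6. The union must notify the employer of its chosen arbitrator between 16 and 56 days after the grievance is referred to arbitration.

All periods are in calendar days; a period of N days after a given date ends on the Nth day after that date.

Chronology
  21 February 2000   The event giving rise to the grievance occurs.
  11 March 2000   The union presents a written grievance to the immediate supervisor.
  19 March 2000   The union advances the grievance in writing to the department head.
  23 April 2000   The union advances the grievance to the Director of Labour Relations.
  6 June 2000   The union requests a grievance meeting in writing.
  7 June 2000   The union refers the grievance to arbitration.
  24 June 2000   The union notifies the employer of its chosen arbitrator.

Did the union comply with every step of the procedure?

Step 1: 21 days after 21 February 2000 (when the grieved event occurs) is 13 March 2000; done 11 March 2000 — timely.
Step 2: 7 days after 18 March 2000 (end of the 7-day review period, which began when the written grievance is presented to the supervisor on 11 March 2000) is 25 March 2000; 19 March 2000 is within that limit.
Step 3: the window is 24–38 days after 29 March 2000 (end of the 10-day waiting period, which began when the grievance is advanced to the department head on 19 March 2000), so 22 April 2000 through 6 May 2000; done 23 April 2000, which is between those dates.
Step 4: the earliest permitted date is 30 days after 6 May 2000 (end of the 13-day waiting period, which began when the grievance is advanced to the Director on 23 April 2000), i.e. 5 June 2000; done 6 June 2000 — permitted.
Step 5: 89 days after 11 March 2000 (when the written grievance is presented to the supervisor) is 8 June 2000; done 7 June 2000 — timely.
Step 6: the window is 16–56 days after 7 June 2000 (when the grievance is referred to arbitration), so 23 June 2000 through 2 August 2000; done 24 June 2000 — within the window.

Yes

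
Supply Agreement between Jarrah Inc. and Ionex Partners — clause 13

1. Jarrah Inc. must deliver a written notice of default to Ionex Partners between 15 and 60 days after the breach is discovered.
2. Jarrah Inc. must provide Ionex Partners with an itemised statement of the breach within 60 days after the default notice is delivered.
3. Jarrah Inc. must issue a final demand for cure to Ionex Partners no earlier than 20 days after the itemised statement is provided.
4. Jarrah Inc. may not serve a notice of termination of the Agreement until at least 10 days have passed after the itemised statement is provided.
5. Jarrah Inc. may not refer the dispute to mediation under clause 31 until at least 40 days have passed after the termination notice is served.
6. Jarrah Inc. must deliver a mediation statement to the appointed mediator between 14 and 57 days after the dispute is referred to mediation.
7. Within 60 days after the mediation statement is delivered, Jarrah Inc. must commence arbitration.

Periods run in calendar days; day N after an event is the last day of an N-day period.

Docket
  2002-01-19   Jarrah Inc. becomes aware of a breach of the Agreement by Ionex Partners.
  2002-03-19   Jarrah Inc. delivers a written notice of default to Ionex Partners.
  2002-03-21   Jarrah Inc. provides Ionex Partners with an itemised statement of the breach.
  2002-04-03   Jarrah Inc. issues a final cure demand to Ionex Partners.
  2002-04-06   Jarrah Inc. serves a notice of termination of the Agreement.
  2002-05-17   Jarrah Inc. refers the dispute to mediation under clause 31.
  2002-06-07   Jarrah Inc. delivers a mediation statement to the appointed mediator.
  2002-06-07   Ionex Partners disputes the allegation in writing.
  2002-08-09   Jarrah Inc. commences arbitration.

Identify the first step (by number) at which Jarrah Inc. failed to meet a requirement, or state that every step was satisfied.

Step 3

Step 1: the window is 15–60 days after 2002-01-19 (when the breach is discovered), so 2002-02-03 through 2002-03-20; 2002-03-19 falls inside that range.
Step 2: 60 days after 2002-03-19 (when the default notice is delivered) is 2002-05-18; 2002-03-21 is within that limit.
Step 3: the earliest permitted date is 20 days after 2002-03-21 (when the itemised statement is provided), i.e. 2002-04-10; 2002-04-03 is 7 days before the earliest permitted date.
The procedure was therefore not followed at step 3.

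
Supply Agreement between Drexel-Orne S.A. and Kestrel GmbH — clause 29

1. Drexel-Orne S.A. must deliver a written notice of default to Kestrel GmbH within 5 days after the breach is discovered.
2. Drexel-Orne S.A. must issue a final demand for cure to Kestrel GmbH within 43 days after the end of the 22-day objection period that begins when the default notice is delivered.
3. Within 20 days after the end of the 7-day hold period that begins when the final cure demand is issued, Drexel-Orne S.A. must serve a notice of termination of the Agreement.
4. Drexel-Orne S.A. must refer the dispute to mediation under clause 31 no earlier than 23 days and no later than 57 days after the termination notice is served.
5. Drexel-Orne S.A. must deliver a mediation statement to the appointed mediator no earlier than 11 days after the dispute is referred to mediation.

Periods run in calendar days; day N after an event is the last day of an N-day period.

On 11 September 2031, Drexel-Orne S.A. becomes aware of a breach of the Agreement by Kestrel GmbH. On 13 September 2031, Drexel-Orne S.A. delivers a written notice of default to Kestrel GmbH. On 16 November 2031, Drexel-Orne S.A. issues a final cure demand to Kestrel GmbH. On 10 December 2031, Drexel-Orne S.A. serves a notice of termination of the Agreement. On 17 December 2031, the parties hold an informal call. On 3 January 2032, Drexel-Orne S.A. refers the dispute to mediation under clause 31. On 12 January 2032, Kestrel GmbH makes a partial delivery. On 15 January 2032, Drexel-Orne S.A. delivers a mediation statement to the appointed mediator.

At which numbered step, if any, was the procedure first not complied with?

None — every step was satisfied

(1) due by 11 September 2031 + 5 days = 16 September 2031; done 13 September 2031 — timely.
(2) due by 5 October 2031 + 43 days = 17 November 2031; completed 16 November 2031, before the deadline.
(3) due by 23 November 2031 + 20 days = 13 December 2031; done 10 December 2031 — timely.
(4) the permitted window runs from 10 December 2031 + 23 = 2 January 2032 to 10 December 2031 + 57 = 5 February 2032; 3 January 2032 falls inside that range.
(5) permitted from 3 January 2032 + 11 days = 14 January 2032 onward; done 15 January 2032, after the minimum wait.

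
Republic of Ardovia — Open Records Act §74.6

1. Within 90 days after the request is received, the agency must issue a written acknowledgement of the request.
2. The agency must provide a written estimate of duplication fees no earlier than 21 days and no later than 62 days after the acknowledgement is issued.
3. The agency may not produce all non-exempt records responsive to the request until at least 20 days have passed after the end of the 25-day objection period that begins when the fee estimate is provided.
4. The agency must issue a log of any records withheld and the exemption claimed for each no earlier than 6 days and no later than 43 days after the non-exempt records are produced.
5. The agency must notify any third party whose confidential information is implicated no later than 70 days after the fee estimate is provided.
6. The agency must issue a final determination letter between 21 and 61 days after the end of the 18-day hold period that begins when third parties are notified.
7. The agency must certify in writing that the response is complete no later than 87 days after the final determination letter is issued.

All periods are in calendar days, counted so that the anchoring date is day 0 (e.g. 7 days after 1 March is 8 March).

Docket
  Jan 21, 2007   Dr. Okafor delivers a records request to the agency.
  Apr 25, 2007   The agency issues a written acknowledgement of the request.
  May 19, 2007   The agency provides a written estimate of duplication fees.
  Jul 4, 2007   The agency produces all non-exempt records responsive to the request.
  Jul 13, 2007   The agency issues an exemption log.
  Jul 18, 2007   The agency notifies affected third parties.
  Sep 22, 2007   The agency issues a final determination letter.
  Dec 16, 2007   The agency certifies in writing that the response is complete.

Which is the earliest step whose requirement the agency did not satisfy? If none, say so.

Step 1

Step 1 — counting 90 days from Jan 21, 2007 (when the request is received) gives a deadline of Apr 21, 2007; done Apr 25, 2007 — 4 days late.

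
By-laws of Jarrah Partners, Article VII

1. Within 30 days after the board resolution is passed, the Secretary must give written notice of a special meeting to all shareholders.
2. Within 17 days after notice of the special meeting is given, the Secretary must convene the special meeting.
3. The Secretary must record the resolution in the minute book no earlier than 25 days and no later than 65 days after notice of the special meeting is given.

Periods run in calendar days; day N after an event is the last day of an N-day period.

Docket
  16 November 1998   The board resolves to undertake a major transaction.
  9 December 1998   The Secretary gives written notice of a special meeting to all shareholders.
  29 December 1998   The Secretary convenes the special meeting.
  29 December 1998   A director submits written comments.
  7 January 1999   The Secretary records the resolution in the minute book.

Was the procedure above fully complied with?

Step 1 — counting 30 days from 16 November 1998 (when the board resolution is passed) gives a deadline of 16 December 1998; done 9 December 1998 — timely.
Step 2 — counting 17 days from 9 December 1998 (when notice of the special meeting is given) gives a deadline of 26 December 1998; not done until 29 December 1998, 3 days after the deadline.

No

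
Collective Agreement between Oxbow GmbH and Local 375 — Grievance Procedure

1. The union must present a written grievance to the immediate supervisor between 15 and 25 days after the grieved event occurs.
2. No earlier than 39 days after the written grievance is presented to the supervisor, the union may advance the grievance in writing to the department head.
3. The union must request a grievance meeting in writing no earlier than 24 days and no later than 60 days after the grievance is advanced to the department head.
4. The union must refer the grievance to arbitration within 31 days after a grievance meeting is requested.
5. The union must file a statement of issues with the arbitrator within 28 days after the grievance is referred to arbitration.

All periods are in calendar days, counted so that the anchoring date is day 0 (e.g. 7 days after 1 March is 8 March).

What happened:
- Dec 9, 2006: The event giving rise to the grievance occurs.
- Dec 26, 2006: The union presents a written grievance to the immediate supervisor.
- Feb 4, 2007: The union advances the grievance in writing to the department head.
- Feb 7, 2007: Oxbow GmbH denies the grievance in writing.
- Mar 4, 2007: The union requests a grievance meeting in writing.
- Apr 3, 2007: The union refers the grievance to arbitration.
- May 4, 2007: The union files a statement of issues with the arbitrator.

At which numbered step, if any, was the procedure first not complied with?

Step 1: the window is 15–25 days after Dec 9, 2006 (when the grieved event occurs), so Dec 24, 2006 through Jan 3, 2007; done Dec 26, 2006 — within the window.
Step 2: the earliest permitted date is 39 days after Dec 26, 2006 (when the written grievance is presented to the supervisor), i.e. Feb 3, 2007; Feb 4, 2007 is on or after that date.
Step 3: the window is 24–60 days after Feb 4, 2007 (when the grievance is advanced to the department head), so Feb 28, 2007 through Apr 5, 2007; Mar 4, 2007 falls inside that range.
Step 4: 31 days after Mar 4, 2007 (when a grievance meeting is requested) is Apr 4, 2007; Apr 3, 2007 is within that limit.
Step 5: 28 days after Apr 3, 2007 (when the grievance is referred to arbitration) is May 1, 2007; not done until May 4, 2007, 3 days after the deadline.
No need to go further; step 5 was not satisfied.

Step 5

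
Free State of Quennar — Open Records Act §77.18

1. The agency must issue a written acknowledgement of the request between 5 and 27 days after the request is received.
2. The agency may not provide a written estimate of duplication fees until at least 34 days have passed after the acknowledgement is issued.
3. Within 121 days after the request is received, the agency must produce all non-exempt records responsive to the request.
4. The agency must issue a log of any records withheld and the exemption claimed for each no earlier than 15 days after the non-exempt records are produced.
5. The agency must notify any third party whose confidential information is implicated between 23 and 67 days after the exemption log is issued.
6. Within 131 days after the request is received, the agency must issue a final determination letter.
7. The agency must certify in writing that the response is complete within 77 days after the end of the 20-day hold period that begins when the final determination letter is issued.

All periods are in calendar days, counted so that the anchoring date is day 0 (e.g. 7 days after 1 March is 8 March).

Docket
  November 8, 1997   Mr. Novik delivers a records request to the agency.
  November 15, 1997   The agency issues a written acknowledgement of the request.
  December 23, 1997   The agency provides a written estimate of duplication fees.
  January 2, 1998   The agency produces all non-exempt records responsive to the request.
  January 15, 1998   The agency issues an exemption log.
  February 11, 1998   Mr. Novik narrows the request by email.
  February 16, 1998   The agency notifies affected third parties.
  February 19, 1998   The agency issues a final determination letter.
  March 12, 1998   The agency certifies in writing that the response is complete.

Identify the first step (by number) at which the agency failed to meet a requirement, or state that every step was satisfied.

Step 4

(1) the permitted window runs from November 8, 1997 + 5 = November 13, 1997 to November 8, 1997 + 27 = December 5, 1997; done November 15, 1997, which is between those dates.
(2) permitted from November 15, 1997 + 34 days = December 19, 1997 onward; done December 23, 1997 — permitted.
(3) due by November 8, 1997 + 121 days = March 9, 1998; January 2, 1998 is within that limit.
(4) permitted from January 2, 1998 + 15 days = January 17, 1998 onward; acted on January 15, 1998, 2 days prematurely.
That is the first point of non-compliance.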